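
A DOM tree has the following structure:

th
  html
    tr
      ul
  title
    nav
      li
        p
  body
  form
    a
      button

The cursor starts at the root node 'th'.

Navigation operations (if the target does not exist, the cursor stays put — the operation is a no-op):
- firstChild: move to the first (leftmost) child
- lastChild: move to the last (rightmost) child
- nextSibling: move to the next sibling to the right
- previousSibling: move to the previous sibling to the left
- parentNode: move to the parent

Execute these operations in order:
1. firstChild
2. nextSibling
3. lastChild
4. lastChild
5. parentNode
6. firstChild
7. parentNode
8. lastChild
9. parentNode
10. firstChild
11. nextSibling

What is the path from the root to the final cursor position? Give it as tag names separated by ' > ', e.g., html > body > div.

After 1 (firstChild): html
After 2 (nextSibling): title
After 3 (lastChild): nav
After 4 (lastChild): li
After 5 (parentNode): nav
After 6 (firstChild): li
After 7 (parentNode): nav
After 8 (lastChild): li
After 9 (parentNode): nav
After 10 (firstChild): li
After 11 (nextSibling): li (no-op, stayed)

Answer: th > title > nav > li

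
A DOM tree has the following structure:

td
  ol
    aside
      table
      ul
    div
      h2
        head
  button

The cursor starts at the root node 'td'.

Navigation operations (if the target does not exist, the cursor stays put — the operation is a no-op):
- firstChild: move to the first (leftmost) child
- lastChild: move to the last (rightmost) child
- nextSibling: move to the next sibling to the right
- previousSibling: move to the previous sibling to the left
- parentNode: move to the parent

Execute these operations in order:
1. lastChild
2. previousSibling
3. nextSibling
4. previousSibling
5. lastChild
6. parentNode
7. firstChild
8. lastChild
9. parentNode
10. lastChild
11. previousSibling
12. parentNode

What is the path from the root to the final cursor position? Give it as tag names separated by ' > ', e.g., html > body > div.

After 1 (lastChild): button
After 2 (previousSibling): ol
After 3 (nextSibling): button
After 4 (previousSibling): ol
After 5 (lastChild): div
After 6 (parentNode): ol
After 7 (firstChild): aside
After 8 (lastChild): ul
After 9 (parentNode): aside
After 10 (lastChild): ul
After 11 (previousSibling): table
After 12 (parentNode): aside

Answer: td > ol > aside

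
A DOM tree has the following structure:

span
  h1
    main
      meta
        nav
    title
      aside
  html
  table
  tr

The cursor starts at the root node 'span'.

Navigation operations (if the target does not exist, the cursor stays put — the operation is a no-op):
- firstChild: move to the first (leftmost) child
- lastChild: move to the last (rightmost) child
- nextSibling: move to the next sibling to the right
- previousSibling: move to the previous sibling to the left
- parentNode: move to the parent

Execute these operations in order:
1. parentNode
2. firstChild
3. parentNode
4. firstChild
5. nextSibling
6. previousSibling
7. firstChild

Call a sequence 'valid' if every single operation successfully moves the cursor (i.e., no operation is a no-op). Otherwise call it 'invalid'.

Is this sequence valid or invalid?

After 1 (parentNode): span (no-op, stayed)
After 2 (firstChild): h1
After 3 (parentNode): span
After 4 (firstChild): h1
After 5 (nextSibling): html
After 6 (previousSibling): h1
After 7 (firstChild): main

Answer: invalid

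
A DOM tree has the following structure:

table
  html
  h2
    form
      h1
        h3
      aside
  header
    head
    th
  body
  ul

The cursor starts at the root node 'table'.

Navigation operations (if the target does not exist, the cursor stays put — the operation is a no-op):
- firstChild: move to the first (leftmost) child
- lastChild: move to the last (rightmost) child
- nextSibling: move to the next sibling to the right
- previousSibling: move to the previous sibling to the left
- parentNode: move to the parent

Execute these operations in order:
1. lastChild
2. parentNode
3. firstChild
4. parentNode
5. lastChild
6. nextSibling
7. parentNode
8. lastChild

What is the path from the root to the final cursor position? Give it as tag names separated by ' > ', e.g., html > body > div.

Answer: table > ul

Derivation:
After 1 (lastChild): ul
After 2 (parentNode): table
After 3 (firstChild): html
After 4 (parentNode): table
After 5 (lastChild): ul
After 6 (nextSibling): ul (no-op, stayed)
After 7 (parentNode): table
After 8 (lastChild): ul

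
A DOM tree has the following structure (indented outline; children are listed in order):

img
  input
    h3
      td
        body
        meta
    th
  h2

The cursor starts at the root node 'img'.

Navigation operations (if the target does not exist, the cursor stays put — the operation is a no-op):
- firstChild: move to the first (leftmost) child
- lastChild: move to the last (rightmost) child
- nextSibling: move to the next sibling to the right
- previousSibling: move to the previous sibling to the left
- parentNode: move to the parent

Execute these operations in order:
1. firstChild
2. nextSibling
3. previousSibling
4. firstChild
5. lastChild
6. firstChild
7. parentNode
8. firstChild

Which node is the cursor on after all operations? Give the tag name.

After 1 (firstChild): input
After 2 (nextSibling): h2
After 3 (previousSibling): input
After 4 (firstChild): h3
After 5 (lastChild): td
After 6 (firstChild): body
After 7 (parentNode): td
After 8 (firstChild): body

Answer: body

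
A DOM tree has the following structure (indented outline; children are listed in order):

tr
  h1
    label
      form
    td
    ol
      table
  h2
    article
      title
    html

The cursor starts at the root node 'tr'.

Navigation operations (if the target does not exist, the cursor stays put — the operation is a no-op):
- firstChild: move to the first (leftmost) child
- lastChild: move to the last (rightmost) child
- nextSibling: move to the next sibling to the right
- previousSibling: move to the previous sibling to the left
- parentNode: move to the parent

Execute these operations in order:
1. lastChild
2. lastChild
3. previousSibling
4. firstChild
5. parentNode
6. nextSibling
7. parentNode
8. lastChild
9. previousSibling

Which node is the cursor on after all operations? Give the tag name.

After 1 (lastChild): h2
After 2 (lastChild): html
After 3 (previousSibling): article
After 4 (firstChild): title
After 5 (parentNode): article
After 6 (nextSibling): html
After 7 (parentNode): h2
After 8 (lastChild): html
After 9 (previousSibling): article

Answer: article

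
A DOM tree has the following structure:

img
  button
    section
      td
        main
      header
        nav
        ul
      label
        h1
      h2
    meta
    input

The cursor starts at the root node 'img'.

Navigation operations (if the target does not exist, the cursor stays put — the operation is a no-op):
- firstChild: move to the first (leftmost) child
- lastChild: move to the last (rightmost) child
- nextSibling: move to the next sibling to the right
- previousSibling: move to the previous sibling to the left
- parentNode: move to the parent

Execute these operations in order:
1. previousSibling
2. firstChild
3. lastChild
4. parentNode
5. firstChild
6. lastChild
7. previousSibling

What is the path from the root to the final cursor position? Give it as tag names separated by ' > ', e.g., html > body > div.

After 1 (previousSibling): img (no-op, stayed)
After 2 (firstChild): button
After 3 (lastChild): input
After 4 (parentNode): button
After 5 (firstChild): section
After 6 (lastChild): h2
After 7 (previousSibling): label

Answer: img > button > section > label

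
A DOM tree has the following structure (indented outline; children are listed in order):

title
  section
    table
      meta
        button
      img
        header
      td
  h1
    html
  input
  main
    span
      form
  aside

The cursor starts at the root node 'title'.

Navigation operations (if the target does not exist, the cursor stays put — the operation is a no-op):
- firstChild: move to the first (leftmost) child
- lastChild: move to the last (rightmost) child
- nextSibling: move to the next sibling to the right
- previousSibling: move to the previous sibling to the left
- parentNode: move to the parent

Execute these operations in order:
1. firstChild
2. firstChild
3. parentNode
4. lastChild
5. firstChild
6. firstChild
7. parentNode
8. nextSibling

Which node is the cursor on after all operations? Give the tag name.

Answer: img

Derivation:
After 1 (firstChild): section
After 2 (firstChild): table
After 3 (parentNode): section
After 4 (lastChild): table
After 5 (firstChild): meta
After 6 (firstChild): button
After 7 (parentNode): meta
After 8 (nextSibling): img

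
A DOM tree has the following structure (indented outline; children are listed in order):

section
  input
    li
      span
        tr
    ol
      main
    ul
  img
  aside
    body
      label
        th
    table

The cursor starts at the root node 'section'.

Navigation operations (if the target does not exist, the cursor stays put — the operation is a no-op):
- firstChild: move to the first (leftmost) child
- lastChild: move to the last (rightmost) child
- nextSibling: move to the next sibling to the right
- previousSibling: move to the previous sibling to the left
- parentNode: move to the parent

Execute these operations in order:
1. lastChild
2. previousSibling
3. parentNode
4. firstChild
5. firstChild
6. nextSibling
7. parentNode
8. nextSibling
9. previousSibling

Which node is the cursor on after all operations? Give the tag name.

Answer: input

Derivation:
After 1 (lastChild): aside
After 2 (previousSibling): img
After 3 (parentNode): section
After 4 (firstChild): input
After 5 (firstChild): li
After 6 (nextSibling): ol
After 7 (parentNode): input
After 8 (nextSibling): img
After 9 (previousSibling): input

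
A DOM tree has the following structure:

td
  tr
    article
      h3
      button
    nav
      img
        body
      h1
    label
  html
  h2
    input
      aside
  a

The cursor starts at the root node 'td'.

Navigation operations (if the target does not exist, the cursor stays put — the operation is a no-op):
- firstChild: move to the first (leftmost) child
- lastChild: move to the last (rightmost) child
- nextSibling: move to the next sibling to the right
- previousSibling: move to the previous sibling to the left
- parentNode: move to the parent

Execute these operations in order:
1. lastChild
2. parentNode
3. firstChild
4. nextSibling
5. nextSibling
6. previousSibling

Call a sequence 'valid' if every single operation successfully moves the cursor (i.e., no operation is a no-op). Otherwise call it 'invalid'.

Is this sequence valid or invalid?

After 1 (lastChild): a
After 2 (parentNode): td
After 3 (firstChild): tr
After 4 (nextSibling): html
After 5 (nextSibling): h2
After 6 (previousSibling): html

Answer: valid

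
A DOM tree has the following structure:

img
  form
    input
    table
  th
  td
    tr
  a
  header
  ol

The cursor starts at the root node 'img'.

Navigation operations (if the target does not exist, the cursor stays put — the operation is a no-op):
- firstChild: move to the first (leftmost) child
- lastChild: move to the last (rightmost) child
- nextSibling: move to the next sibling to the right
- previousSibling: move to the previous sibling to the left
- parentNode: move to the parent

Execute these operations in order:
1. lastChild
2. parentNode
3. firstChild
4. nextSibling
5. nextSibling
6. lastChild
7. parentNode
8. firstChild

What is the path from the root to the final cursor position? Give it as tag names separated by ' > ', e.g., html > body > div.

After 1 (lastChild): ol
After 2 (parentNode): img
After 3 (firstChild): form
After 4 (nextSibling): th
After 5 (nextSibling): td
After 6 (lastChild): tr
After 7 (parentNode): td
After 8 (firstChild): tr

Answer: img > td > tr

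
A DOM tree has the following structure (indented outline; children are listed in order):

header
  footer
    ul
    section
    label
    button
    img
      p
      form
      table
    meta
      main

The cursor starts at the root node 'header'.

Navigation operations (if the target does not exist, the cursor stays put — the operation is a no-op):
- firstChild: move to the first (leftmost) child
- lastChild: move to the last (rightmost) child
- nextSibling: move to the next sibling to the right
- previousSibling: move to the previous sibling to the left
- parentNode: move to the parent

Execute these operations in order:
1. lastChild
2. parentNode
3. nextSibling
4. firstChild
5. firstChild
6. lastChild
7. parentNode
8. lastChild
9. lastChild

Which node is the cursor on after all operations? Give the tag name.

After 1 (lastChild): footer
After 2 (parentNode): header
After 3 (nextSibling): header (no-op, stayed)
After 4 (firstChild): footer
After 5 (firstChild): ul
After 6 (lastChild): ul (no-op, stayed)
After 7 (parentNode): footer
After 8 (lastChild): meta
After 9 (lastChild): main

Answer: main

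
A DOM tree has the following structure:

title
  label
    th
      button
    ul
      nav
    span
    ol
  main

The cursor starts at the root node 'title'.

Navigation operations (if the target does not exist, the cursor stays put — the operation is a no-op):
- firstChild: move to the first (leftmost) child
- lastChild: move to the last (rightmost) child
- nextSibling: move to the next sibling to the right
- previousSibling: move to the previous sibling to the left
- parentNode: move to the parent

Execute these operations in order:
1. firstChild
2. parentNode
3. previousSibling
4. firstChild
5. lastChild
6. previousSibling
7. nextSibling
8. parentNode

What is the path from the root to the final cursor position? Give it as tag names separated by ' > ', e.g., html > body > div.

Answer: title > label

Derivation:
After 1 (firstChild): label
After 2 (parentNode): title
After 3 (previousSibling): title (no-op, stayed)
After 4 (firstChild): label
After 5 (lastChild): ol
After 6 (previousSibling): span
After 7 (nextSibling): ol
After 8 (parentNode): label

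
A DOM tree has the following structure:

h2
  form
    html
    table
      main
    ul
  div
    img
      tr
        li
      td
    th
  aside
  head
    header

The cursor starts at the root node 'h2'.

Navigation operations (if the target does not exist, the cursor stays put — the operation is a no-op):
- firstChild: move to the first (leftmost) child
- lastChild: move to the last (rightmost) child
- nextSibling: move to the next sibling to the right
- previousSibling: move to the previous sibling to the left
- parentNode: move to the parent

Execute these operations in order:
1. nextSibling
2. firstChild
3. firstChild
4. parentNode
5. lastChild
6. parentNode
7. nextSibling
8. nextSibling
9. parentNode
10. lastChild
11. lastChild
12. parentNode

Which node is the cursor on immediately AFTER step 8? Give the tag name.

After 1 (nextSibling): h2 (no-op, stayed)
After 2 (firstChild): form
After 3 (firstChild): html
After 4 (parentNode): form
After 5 (lastChild): ul
After 6 (parentNode): form
After 7 (nextSibling): div
After 8 (nextSibling): aside

Answer: aside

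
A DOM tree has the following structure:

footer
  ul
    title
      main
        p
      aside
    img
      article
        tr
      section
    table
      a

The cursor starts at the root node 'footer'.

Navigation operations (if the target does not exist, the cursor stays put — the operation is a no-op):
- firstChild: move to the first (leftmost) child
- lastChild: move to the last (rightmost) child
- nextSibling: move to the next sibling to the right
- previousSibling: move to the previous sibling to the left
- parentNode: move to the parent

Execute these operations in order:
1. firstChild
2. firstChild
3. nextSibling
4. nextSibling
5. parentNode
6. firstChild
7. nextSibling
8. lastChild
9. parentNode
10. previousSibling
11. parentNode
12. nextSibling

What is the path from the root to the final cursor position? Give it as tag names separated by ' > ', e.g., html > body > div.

After 1 (firstChild): ul
After 2 (firstChild): title
After 3 (nextSibling): img
After 4 (nextSibling): table
After 5 (parentNode): ul
After 6 (firstChild): title
After 7 (nextSibling): img
After 8 (lastChild): section
After 9 (parentNode): img
After 10 (previousSibling): title
After 11 (parentNode): ul
After 12 (nextSibling): ul (no-op, stayed)

Answer: footer > ul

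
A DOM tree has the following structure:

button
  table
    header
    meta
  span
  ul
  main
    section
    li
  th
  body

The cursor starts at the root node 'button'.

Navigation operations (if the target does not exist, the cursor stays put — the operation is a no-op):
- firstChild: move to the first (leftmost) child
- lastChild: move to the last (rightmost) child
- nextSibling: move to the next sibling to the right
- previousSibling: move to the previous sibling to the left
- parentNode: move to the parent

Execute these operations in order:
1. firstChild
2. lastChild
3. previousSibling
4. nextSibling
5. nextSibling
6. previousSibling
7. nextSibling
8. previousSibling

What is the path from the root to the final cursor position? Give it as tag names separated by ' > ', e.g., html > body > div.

After 1 (firstChild): table
After 2 (lastChild): meta
After 3 (previousSibling): header
After 4 (nextSibling): meta
After 5 (nextSibling): meta (no-op, stayed)
After 6 (previousSibling): header
After 7 (nextSibling): meta
After 8 (previousSibling): header

Answer: button > table > header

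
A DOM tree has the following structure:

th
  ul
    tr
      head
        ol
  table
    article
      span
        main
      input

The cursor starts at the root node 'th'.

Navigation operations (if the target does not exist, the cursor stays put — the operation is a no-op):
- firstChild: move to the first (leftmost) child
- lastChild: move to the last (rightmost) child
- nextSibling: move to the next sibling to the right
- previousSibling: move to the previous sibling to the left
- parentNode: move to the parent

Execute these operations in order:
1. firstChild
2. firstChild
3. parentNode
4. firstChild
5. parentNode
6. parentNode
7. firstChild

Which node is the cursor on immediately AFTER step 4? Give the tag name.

Answer: tr

Derivation:
After 1 (firstChild): ul
After 2 (firstChild): tr
After 3 (parentNode): ul
After 4 (firstChild): tr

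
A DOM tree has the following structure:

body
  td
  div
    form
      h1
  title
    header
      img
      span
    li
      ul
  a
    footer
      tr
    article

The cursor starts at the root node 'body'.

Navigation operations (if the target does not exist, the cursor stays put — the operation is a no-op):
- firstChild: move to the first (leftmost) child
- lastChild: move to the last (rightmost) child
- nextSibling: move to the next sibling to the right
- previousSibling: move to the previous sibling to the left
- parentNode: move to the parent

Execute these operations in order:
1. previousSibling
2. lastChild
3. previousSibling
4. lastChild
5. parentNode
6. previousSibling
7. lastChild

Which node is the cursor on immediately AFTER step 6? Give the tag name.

After 1 (previousSibling): body (no-op, stayed)
After 2 (lastChild): a
After 3 (previousSibling): title
After 4 (lastChild): li
After 5 (parentNode): title
After 6 (previousSibling): div

Answer: div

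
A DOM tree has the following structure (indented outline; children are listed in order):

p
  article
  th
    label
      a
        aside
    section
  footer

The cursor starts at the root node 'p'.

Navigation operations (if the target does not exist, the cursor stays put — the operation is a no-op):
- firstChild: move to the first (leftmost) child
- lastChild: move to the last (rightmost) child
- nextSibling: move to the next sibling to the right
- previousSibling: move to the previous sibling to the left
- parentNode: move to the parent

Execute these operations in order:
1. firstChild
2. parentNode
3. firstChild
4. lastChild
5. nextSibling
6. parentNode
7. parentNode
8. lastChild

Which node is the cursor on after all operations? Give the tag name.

Answer: footer

Derivation:
After 1 (firstChild): article
After 2 (parentNode): p
After 3 (firstChild): article
After 4 (lastChild): article (no-op, stayed)
After 5 (nextSibling): th
After 6 (parentNode): p
After 7 (parentNode): p (no-op, stayed)
After 8 (lastChild): footer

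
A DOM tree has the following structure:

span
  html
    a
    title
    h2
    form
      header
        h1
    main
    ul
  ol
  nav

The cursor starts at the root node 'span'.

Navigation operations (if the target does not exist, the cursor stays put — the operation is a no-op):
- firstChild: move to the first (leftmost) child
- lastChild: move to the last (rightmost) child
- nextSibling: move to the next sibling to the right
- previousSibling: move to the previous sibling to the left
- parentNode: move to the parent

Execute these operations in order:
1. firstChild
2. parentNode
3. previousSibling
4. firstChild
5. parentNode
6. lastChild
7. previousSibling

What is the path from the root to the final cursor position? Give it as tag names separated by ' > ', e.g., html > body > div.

Answer: span > ol

Derivation:
After 1 (firstChild): html
After 2 (parentNode): span
After 3 (previousSibling): span (no-op, stayed)
After 4 (firstChild): html
After 5 (parentNode): span
After 6 (lastChild): nav
After 7 (previousSibling): ol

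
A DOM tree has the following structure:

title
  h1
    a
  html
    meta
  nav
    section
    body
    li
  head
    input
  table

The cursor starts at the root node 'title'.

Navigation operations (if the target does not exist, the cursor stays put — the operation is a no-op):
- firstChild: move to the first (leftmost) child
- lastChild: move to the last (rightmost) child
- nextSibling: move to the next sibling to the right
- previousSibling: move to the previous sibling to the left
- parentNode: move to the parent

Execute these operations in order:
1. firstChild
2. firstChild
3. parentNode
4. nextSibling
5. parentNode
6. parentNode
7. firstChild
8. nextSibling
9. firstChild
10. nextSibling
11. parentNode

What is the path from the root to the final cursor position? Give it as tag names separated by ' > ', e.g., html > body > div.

Answer: title > html

Derivation:
After 1 (firstChild): h1
After 2 (firstChild): a
After 3 (parentNode): h1
After 4 (nextSibling): html
After 5 (parentNode): title
After 6 (parentNode): title (no-op, stayed)
After 7 (firstChild): h1
After 8 (nextSibling): html
After 9 (firstChild): meta
After 10 (nextSibling): meta (no-op, stayed)
After 11 (parentNode): html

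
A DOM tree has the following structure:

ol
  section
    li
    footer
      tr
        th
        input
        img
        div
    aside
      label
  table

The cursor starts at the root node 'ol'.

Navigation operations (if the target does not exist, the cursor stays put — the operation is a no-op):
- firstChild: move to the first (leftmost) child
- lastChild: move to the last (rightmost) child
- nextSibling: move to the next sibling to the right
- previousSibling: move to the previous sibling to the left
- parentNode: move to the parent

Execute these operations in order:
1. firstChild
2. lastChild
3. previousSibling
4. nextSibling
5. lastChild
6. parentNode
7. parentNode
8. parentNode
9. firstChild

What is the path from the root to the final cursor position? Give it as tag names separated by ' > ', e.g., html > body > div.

Answer: ol > section

Derivation:
After 1 (firstChild): section
After 2 (lastChild): aside
After 3 (previousSibling): footer
After 4 (nextSibling): aside
After 5 (lastChild): label
After 6 (parentNode): aside
After 7 (parentNode): section
After 8 (parentNode): ol
After 9 (firstChild): section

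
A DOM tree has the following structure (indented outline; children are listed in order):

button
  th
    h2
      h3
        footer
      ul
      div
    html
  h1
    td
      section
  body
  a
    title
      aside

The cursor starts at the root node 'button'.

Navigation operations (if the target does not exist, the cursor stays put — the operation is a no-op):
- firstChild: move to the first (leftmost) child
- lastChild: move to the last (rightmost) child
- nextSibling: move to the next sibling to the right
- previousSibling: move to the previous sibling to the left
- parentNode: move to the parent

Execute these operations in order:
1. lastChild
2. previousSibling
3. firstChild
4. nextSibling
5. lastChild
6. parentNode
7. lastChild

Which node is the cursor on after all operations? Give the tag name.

Answer: title

Derivation:
After 1 (lastChild): a
After 2 (previousSibling): body
After 3 (firstChild): body (no-op, stayed)
After 4 (nextSibling): a
After 5 (lastChild): title
After 6 (parentNode): a
After 7 (lastChild): title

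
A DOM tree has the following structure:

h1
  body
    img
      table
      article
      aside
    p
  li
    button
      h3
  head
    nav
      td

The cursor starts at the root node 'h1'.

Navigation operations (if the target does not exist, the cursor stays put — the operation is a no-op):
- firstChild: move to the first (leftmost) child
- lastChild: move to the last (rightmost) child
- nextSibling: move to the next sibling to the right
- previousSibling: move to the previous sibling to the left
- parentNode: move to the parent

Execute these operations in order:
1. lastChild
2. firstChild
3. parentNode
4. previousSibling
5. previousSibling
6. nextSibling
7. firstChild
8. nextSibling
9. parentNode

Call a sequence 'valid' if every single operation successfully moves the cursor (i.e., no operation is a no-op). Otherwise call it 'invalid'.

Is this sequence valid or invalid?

After 1 (lastChild): head
After 2 (firstChild): nav
After 3 (parentNode): head
After 4 (previousSibling): li
After 5 (previousSibling): body
After 6 (nextSibling): li
After 7 (firstChild): button
After 8 (nextSibling): button (no-op, stayed)
After 9 (parentNode): li

Answer: invalid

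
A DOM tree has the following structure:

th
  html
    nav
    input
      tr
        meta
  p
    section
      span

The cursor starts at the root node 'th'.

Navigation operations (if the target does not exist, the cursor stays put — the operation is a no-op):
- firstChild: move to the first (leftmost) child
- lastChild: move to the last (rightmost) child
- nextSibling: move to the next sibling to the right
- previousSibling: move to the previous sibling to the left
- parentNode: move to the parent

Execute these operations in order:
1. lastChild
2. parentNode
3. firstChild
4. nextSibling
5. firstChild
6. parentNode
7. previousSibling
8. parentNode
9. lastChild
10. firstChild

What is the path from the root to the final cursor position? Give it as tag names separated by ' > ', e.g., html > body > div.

After 1 (lastChild): p
After 2 (parentNode): th
After 3 (firstChild): html
After 4 (nextSibling): p
After 5 (firstChild): section
After 6 (parentNode): p
After 7 (previousSibling): html
After 8 (parentNode): th
After 9 (lastChild): p
After 10 (firstChild): section

Answer: th > p > section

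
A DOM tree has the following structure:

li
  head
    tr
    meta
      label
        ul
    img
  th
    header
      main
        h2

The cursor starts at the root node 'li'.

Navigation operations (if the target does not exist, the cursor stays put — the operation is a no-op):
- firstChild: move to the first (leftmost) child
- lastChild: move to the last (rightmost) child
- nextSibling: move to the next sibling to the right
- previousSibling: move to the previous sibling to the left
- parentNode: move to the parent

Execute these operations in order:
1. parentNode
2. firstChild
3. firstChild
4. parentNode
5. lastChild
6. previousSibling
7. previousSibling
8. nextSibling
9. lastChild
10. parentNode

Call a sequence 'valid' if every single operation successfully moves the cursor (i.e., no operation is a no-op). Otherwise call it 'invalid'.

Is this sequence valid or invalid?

After 1 (parentNode): li (no-op, stayed)
After 2 (firstChild): head
After 3 (firstChild): tr
After 4 (parentNode): head
After 5 (lastChild): img
After 6 (previousSibling): meta
After 7 (previousSibling): tr
After 8 (nextSibling): meta
After 9 (lastChild): label
After 10 (parentNode): meta

Answer: invalid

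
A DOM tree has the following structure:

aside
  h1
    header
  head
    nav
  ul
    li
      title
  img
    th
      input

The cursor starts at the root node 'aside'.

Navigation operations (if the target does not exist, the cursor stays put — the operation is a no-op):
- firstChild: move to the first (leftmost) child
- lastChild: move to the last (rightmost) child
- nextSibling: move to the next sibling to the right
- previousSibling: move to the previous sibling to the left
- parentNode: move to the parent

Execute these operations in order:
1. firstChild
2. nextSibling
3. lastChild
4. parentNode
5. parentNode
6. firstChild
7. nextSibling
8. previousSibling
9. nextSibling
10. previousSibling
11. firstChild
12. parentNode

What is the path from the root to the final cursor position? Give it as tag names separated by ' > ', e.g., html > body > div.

After 1 (firstChild): h1
After 2 (nextSibling): head
After 3 (lastChild): nav
After 4 (parentNode): head
After 5 (parentNode): aside
After 6 (firstChild): h1
After 7 (nextSibling): head
After 8 (previousSibling): h1
After 9 (nextSibling): head
After 10 (previousSibling): h1
After 11 (firstChild): header
After 12 (parentNode): h1

Answer: aside > h1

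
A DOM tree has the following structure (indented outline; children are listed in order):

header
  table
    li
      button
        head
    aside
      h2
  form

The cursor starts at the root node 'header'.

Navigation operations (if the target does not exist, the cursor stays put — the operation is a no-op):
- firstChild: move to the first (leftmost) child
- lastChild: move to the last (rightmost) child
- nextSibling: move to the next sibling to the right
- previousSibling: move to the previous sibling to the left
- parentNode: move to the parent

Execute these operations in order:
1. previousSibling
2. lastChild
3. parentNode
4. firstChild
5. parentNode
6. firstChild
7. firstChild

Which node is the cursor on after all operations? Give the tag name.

After 1 (previousSibling): header (no-op, stayed)
After 2 (lastChild): form
After 3 (parentNode): header
After 4 (firstChild): table
After 5 (parentNode): header
After 6 (firstChild): table
After 7 (firstChild): li

Answer: li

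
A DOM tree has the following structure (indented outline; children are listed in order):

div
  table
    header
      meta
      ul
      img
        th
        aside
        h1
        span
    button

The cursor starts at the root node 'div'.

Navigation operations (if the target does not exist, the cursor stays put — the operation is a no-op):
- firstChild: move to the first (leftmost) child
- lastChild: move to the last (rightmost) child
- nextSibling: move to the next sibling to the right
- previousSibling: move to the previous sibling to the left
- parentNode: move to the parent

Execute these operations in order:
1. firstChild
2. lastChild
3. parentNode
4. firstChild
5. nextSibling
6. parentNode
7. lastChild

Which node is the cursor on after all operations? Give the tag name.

After 1 (firstChild): table
After 2 (lastChild): button
After 3 (parentNode): table
After 4 (firstChild): header
After 5 (nextSibling): button
After 6 (parentNode): table
After 7 (lastChild): button

Answer: button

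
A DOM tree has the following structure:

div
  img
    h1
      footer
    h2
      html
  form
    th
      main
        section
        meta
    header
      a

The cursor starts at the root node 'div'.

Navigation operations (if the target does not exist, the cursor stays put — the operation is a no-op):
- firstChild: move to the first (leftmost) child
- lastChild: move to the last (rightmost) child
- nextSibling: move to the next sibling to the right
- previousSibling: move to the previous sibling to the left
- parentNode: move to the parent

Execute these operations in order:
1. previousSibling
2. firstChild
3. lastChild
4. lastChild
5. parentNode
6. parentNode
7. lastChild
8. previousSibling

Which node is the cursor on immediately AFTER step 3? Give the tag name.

After 1 (previousSibling): div (no-op, stayed)
After 2 (firstChild): img
After 3 (lastChild): h2

Answer: h2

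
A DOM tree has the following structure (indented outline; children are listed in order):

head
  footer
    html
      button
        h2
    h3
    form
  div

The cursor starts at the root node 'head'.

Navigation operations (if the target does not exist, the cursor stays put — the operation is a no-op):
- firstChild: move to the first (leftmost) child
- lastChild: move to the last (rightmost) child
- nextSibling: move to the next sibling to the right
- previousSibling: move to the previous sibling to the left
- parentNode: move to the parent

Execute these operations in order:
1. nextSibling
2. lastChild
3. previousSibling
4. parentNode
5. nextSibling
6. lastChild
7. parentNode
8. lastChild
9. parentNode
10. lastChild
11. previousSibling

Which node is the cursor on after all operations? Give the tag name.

Answer: footer

Derivation:
After 1 (nextSibling): head (no-op, stayed)
After 2 (lastChild): div
After 3 (previousSibling): footer
After 4 (parentNode): head
After 5 (nextSibling): head (no-op, stayed)
After 6 (lastChild): div
After 7 (parentNode): head
After 8 (lastChild): div
After 9 (parentNode): head
After 10 (lastChild): div
After 11 (previousSibling): footer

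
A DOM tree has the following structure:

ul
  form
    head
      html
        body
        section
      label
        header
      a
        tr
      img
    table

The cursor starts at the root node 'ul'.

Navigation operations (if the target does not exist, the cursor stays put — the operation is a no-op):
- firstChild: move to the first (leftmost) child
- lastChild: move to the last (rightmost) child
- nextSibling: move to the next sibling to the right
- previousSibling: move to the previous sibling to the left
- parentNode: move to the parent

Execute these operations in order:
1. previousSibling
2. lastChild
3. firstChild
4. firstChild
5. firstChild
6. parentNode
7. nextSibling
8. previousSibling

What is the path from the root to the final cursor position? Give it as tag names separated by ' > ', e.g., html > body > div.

Answer: ul > form > head > html

Derivation:
After 1 (previousSibling): ul (no-op, stayed)
After 2 (lastChild): form
After 3 (firstChild): head
After 4 (firstChild): html
After 5 (firstChild): body
After 6 (parentNode): html
After 7 (nextSibling): label
After 8 (previousSibling): html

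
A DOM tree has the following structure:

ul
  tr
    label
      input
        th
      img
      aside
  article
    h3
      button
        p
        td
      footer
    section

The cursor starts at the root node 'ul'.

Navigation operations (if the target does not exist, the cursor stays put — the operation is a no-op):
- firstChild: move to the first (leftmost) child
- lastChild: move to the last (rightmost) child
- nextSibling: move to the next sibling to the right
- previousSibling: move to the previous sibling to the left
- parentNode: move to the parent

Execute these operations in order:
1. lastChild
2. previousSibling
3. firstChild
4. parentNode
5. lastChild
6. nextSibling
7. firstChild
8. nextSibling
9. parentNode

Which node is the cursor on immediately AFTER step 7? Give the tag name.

Answer: input

Derivation:
After 1 (lastChild): article
After 2 (previousSibling): tr
After 3 (firstChild): label
After 4 (parentNode): tr
After 5 (lastChild): label
After 6 (nextSibling): label (no-op, stayed)
After 7 (firstChild): input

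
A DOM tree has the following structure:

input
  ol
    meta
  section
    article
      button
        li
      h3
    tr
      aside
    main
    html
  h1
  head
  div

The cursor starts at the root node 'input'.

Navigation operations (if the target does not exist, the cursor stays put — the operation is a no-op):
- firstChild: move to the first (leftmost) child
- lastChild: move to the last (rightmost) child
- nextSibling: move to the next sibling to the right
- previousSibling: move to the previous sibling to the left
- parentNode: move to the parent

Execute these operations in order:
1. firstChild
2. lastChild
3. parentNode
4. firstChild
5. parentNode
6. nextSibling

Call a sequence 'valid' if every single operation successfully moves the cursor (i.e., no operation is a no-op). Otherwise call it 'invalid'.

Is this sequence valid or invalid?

Answer: valid

Derivation:
After 1 (firstChild): ol
After 2 (lastChild): meta
After 3 (parentNode): ol
After 4 (firstChild): meta
After 5 (parentNode): ol
After 6 (nextSibling): section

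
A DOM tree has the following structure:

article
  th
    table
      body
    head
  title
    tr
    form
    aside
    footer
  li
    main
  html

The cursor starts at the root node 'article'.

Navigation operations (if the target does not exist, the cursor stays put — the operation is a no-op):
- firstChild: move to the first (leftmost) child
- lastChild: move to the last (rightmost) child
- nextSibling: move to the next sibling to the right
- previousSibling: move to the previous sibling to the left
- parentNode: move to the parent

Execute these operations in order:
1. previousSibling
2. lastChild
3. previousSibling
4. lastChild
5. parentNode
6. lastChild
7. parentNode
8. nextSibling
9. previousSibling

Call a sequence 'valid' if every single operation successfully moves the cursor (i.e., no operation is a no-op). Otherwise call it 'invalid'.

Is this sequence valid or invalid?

After 1 (previousSibling): article (no-op, stayed)
After 2 (lastChild): html
After 3 (previousSibling): li
After 4 (lastChild): main
After 5 (parentNode): li
After 6 (lastChild): main
After 7 (parentNode): li
After 8 (nextSibling): html
After 9 (previousSibling): li

Answer: invalid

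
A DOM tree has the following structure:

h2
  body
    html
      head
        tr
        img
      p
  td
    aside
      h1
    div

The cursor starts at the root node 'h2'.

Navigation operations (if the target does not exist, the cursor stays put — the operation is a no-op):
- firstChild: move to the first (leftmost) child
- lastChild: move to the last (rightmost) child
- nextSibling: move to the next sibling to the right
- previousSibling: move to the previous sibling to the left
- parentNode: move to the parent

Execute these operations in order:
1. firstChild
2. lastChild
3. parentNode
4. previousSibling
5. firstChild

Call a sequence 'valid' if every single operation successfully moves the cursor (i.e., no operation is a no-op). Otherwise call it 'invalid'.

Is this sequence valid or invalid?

Answer: invalid

Derivation:
After 1 (firstChild): body
After 2 (lastChild): html
After 3 (parentNode): body
After 4 (previousSibling): body (no-op, stayed)
After 5 (firstChild): html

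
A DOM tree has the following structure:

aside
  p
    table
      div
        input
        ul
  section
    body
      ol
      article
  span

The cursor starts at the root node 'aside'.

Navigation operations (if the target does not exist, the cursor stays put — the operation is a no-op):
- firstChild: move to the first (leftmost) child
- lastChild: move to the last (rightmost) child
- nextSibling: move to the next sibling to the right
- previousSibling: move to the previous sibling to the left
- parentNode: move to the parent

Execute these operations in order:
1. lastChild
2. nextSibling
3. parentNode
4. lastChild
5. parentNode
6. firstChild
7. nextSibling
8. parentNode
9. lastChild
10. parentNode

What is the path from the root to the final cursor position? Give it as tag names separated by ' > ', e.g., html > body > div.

After 1 (lastChild): span
After 2 (nextSibling): span (no-op, stayed)
After 3 (parentNode): aside
After 4 (lastChild): span
After 5 (parentNode): aside
After 6 (firstChild): p
After 7 (nextSibling): section
After 8 (parentNode): aside
After 9 (lastChild): span
After 10 (parentNode): aside

Answer: aside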